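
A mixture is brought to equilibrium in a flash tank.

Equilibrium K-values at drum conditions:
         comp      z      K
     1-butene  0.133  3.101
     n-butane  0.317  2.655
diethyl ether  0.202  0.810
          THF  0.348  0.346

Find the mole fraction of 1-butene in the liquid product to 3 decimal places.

Let ψ = V/F and solve Σ zᵢ(Kᵢ−1)/(1+ψ(Kᵢ−1)) = 0.
Feasibility: ΣzᵢKᵢ = 1.538, Σzᵢ/Kᵢ = 1.417 — both > 1, two phases present.
Newton–Raphson from ψ = 0.5:
  ψ = 0.500: g = 0.0428, g' = -0.737 → ψ = 0.558
Converged at ψ = 0.558.
Compositions from xᵢ = zᵢ/(1+ψ(Kᵢ−1)), yᵢ = Kᵢxᵢ:
  1-butene: x = 0.061, y = 0.190
  n-butane: x = 0.165, y = 0.438
  diethyl ether: x = 0.226, y = 0.183
  THF: x = 0.548, y = 0.190

x_1-butene = 0.061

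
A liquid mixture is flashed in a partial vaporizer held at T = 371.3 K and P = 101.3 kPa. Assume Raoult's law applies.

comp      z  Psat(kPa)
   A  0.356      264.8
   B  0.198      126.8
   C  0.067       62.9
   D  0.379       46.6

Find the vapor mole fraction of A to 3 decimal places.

y_A = 0.473

Raoult's law: Kᵢ = Pᵢˢᵃᵗ/P = Pᵢˢᵃᵗ/101.3.
  K_A = 264.8/101.3 = 2.61402, K_B = 126.8/101.3 = 1.25173, K_C = 62.9/101.3 = 0.62093, K_D = 46.6/101.3 = 0.46002
Rachford–Rice: g(β) = Σ zᵢ(Kᵢ−1)/(1+β(Kᵢ−1)) = 0.
Feasibility: ΣzᵢKᵢ = 1.394, Σzᵢ/Kᵢ = 1.226 — both > 1, two phases present.
Newton–Raphson from β = 0.5:
  β = 0.500: g = 0.0506, g' = -0.516 → β = 0.598
  β = 0.598: g = 0.0006, g' = -0.507 → β = 0.599
Converged at β = 0.599.
Compositions from xᵢ = zᵢ/(1+β(Kᵢ−1)), yᵢ = Kᵢxᵢ:
  A: x = 0.181, y = 0.473
  B: x = 0.172, y = 0.215
  C: x = 0.087, y = 0.054
  D: x = 0.560, y = 0.258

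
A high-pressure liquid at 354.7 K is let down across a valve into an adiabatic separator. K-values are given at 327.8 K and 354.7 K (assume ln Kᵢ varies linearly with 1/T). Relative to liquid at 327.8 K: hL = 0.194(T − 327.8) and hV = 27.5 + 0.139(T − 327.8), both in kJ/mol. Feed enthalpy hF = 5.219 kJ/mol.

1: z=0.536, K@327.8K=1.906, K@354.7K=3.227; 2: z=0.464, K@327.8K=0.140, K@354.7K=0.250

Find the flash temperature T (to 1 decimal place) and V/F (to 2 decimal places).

Adiabatic flash: solve Rachford–Rice at each trial T, then check hF = ψ·hV(T) + (1−ψ)·hL(T).
  T = 327.8 K: K = (1.906, 0.140), RR gives ψ = 0.111, H_out = 3.056 kJ/mol
  T = 354.7 K: K = (3.227, 0.250), RR gives ψ = 0.506, H_out = 18.393 kJ/mol
  T = 341.2 K: K = (2.503, 0.189), RR gives ψ = 0.352, H_out = 12.029 kJ/mol
  T = 334.5 K: K = (2.190, 0.163), RR gives ψ = 0.251, H_out = 8.102 kJ/mol
  T = 331.1 K: K = (2.043, 0.151), RR gives ψ = 0.186, H_out = 5.731 kJ/mol
  T = 329.5 K: K = (1.976, 0.146), RR gives ψ = 0.152, H_out = 4.488 kJ/mol
Linear interpolation between T = 329.5 (H_out = 4.488) and T = 331.1 (H_out = 5.731) on hF = 5.219 gives T ≈ 330.4 K, at which ψ = 0.17.

T = 330.4 K, V/F = 0.17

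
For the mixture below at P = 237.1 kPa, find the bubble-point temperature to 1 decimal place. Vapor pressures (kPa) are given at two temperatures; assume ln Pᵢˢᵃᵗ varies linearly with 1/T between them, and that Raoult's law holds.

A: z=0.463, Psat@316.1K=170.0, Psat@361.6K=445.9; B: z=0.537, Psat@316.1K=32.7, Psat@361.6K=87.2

Bubble-point temperature: ΣzᵢPᵢˢᵃᵗ(T) = P. Interpolate ln Pᵢˢᵃᵗ = aᵢ + bᵢ/T.
  T = 316.1 K: ΣzᵢPᵢˢᵃᵗ = 96.27 kPa
  T = 361.6 K: ΣzᵢPᵢˢᵃᵗ = 253.28 kPa
  T = 338.9 K: ΣzᵢPᵢˢᵃᵗ = 161.47 kPa
  T = 350.2 K: ΣzᵢPᵢˢᵃᵗ = 203.51 kPa
  T = 355.9 K: ΣzᵢPᵢˢᵃᵗ = 227.43 kPa
  T = 358.8 K: ΣzᵢPᵢˢᵃᵗ = 240.34 kPa
Interpolating between 355.9 K and 358.8 K gives T ≈ 358.1 K.

T = 358.1 K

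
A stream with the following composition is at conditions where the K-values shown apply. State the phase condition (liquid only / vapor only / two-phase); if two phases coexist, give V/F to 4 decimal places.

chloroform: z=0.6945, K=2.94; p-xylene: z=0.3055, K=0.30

two-phase, V/F = 0.8347

ΣzᵢKᵢ = 2.1335; Σzᵢ/Kᵢ = 1.2546.
Both exceed 1, so a two-phase solution exists.
Let ψ = V/F and solve Σ zᵢ(Kᵢ−1)/(1+ψ(Kᵢ−1)) = 0.
Iterate (Newton) starting at ψ = 0.48:
  ψ = 0.4800: g = 0.37560, g' = -1.0404 → ψ = 0.8410
  ψ = 0.8410: g = -0.00798, g' = -1.2624 → ψ = 0.8347
Converged at ψ = 0.8347.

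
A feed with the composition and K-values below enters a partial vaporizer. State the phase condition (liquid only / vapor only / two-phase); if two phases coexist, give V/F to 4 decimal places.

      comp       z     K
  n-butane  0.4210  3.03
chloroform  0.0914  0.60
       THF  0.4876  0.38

two-phase, V/F = 0.4299

ΣzᵢKᵢ = 1.5158; Σzᵢ/Kᵢ = 1.5744.
Both exceed 1, so a two-phase solution exists.
Rachford–Rice: g(ψ) = Σ zᵢ(Kᵢ−1)/(1+ψ(Kᵢ−1)) = 0.
Newton iteration, ψ⁰ = 0.5:
  ψ = 0.5000: g = -0.05970, g' = -0.8438 → ψ = 0.4293
  ψ = 0.4293: g = 0.00060, g' = -0.8647 → ψ = 0.4299
Converged at ψ = 0.4299.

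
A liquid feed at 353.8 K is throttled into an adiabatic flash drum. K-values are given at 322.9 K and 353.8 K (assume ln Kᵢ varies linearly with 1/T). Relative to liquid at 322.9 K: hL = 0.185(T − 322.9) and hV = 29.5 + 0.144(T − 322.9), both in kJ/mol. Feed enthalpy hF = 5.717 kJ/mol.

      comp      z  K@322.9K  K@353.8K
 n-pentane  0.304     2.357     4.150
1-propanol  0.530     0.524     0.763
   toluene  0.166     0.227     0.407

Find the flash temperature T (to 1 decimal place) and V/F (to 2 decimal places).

T = 328.3 K, V/F = 0.16

Adiabatic flash: solve Rachford–Rice at each trial T, then check hF = ψ·hV(T) + (1−ψ)·hL(T).
  T = 322.9 K: K = (2.357, 0.524, 0.227), RR gives ψ = 0.042, H_out = 1.248 kJ/mol
  T = 353.8 K: K = (4.150, 0.763, 0.407), RR gives ψ = 0.661, H_out = 24.370 kJ/mol
  T = 338.4 K: K = (3.171, 0.638, 0.308), RR gives ψ = 0.356, H_out = 13.135 kJ/mol
  T = 330.6 K: K = (2.741, 0.579, 0.265), RR gives ψ = 0.208, H_out = 7.501 kJ/mol
  T = 326.8 K: K = (2.546, 0.552, 0.246), RR gives ψ = 0.130, H_out = 4.546 kJ/mol
  T = 328.7 K: K = (2.642, 0.565, 0.255), RR gives ψ = 0.170, H_out = 6.049 kJ/mol
Linear interpolation between T = 326.8 (H_out = 4.546) and T = 328.7 (H_out = 6.049) on hF = 5.717 gives T ≈ 328.3 K, at which ψ = 0.16.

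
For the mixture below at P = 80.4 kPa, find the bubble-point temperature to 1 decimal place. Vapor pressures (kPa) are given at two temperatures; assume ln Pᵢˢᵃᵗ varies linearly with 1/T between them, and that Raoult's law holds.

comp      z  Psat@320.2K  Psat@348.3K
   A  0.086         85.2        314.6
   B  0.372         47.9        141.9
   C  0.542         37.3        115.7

T = 333.7 K

Bubble-point temperature: ΣzᵢPᵢˢᵃᵗ(T) = P. Interpolate ln Pᵢˢᵃᵗ = aᵢ + bᵢ/T.
  T = 320.2 K: ΣzᵢPᵢˢᵃᵗ = 45.36 kPa
  T = 348.3 K: ΣzᵢPᵢˢᵃᵗ = 142.55 kPa
  T = 334.2 K: ΣzᵢPᵢˢᵃᵗ = 82.14 kPa
  T = 327.2 K: ΣzᵢPᵢˢᵃᵗ = 61.42 kPa
  T = 330.7 K: ΣzᵢPᵢˢᵃᵗ = 71.14 kPa
  T = 332.4 K: ΣzᵢPᵢˢᵃᵗ = 76.31 kPa
Interpolating between 332.4 K and 334.2 K gives T ≈ 333.7 K.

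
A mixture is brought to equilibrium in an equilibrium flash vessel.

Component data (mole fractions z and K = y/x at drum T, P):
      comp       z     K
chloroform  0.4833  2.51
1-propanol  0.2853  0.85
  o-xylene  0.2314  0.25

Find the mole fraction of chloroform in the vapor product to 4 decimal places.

Let ψ = V/F and solve Σ zᵢ(Kᵢ−1)/(1+ψ(Kᵢ−1)) = 0.
Feasibility: ΣzᵢKᵢ = 1.5134, Σzᵢ/Kᵢ = 1.4538 — both > 1, two phases present.
Newton–Raphson from ψ = 0.56:
  ψ = 0.5600: g = 0.04947, g' = -0.7181 → ψ = 0.6289
  ψ = 0.6289: g = -0.00142, g' = -0.7641 → ψ = 0.6270
Converged at ψ = 0.6270.
Compositions from xᵢ = zᵢ/(1+ψ(Kᵢ−1)), yᵢ = Kᵢxᵢ:
  chloroform: x = 0.2483, y = 0.6231
  1-propanol: x = 0.3149, y = 0.2677
  o-xylene: x = 0.4368, y = 0.1092

y_chloroform = 0.6231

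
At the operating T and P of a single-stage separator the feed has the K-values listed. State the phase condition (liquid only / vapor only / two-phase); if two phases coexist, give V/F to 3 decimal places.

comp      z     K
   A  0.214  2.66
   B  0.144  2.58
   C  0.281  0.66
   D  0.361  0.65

two-phase, V/F = 0.641

ΣzᵢKᵢ = 1.361; Σzᵢ/Kᵢ = 1.117.
Both exceed 1, so a two-phase solution exists.
Rachford–Rice: g(ψ) = Σ zᵢ(Kᵢ−1)/(1+ψ(Kᵢ−1)) = 0.
Newton–Raphson from ψ = 0.66:
  ψ = 0.660: g = -0.0066, g' = -0.349 → ψ = 0.641
Converged at ψ = 0.641.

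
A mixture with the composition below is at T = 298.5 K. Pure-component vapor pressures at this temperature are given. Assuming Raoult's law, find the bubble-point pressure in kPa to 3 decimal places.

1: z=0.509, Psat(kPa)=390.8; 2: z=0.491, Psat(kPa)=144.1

Pbub = 269.670 kPa

At the bubble point ψ → 0, so ΣzᵢKᵢ = 1 with Kᵢ = Pᵢˢᵃᵗ/P ⇒ P = ΣzᵢPᵢˢᵃᵗ.
P = 0.509·390.8 + 0.491·144.1 = 269.670 kPa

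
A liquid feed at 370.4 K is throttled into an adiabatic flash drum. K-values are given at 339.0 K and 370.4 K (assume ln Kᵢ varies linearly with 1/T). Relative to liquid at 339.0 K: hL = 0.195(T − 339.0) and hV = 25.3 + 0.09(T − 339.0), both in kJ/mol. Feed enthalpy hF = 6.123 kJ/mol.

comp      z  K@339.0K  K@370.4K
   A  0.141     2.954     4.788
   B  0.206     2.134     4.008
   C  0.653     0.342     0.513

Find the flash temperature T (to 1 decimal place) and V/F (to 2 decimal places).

T = 346.0 K, V/F = 0.19

Adiabatic flash: solve Rachford–Rice at each trial T, then check hF = ψ·hV(T) + (1−ψ)·hL(T).
  T = 339.0 K: K = (2.954, 2.134, 0.342), RR gives ψ = 0.079, H_out = 1.994 kJ/mol
  T = 370.4 K: K = (4.788, 4.008, 0.513), RR gives ψ = 0.515, H_out = 17.444 kJ/mol
  T = 354.7 K: K = (3.801, 2.966, 0.423), RR gives ψ = 0.314, H_out = 10.489 kJ/mol
  T = 346.9 K: K = (3.363, 2.528, 0.381), RR gives ψ = 0.207, H_out = 6.594 kJ/mol
  T = 342.9 K: K = (3.152, 2.322, 0.361), RR gives ψ = 0.145, H_out = 4.371 kJ/mol
  T = 344.9 K: K = (3.256, 2.423, 0.371), RR gives ψ = 0.176, H_out = 5.506 kJ/mol
Linear interpolation between T = 344.9 (H_out = 5.506) and T = 346.9 (H_out = 6.594) on hF = 6.123 gives T ≈ 346.0 K, at which ψ = 0.19.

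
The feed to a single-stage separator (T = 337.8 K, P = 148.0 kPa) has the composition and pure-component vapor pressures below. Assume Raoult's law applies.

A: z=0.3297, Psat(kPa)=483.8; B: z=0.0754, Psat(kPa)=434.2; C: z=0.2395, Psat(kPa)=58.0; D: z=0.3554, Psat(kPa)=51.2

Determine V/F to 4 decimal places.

Raoult's law: Kᵢ = Pᵢˢᵃᵗ/P = Pᵢˢᵃᵗ/148.0.
  K_A = 483.8/148.0 = 3.268919, K_B = 434.2/148.0 = 2.933784, K_C = 58.0/148.0 = 0.391892, K_D = 51.2/148.0 = 0.345946
Material balance + equilibrium reduce to Σ zᵢ(Kᵢ−1)/(1+V/F(Kᵢ−1)) = 0.
Check two-phase: ΣzᵢKᵢ = 1.5158 > 1 and Σzᵢ/Kᵢ = 1.7650 > 1, so g(0) = 0.5158 > 0 and g(1) = -0.7650 < 0.
Iterate (Newton) starting at V/F = 0.5:
  V/F = 0.5000: g = -0.13008, g' = -0.9640 → V/F = 0.3651
  V/F = 0.3651: g = 0.00207, g' = -1.0133 → V/F = 0.3671
Converged at V/F = 0.3671.

V/F = 0.3671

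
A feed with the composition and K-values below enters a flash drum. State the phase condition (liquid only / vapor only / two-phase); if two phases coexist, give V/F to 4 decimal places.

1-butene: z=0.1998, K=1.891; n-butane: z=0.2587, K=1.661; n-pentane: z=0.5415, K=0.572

two-phase, V/F = 0.3565

ΣzᵢKᵢ = 1.1173; Σzᵢ/Kᵢ = 1.2081.
Both exceed 1, so a two-phase solution exists.
Newton–Raphson from ψ = 0.54:
  ψ = 0.5400: g = -0.05522, g' = -0.3015 → ψ = 0.3569
  ψ = 0.3569: g = -0.00010, g' = -0.3035 → ψ = 0.3565
Converged at ψ = 0.3565.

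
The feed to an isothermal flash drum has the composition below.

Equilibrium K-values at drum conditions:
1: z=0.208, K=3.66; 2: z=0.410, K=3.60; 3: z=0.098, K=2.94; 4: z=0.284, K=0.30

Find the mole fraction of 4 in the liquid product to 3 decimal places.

Material balance + equilibrium reduce to Σ zᵢ(Kᵢ−1)/(1+β(Kᵢ−1)) = 0.
g(0) = ΣzᵢKᵢ − 1 = 1.611 and g(1) = 1 − Σzᵢ/Kᵢ = -0.151, so a root lies in (0, 1).
Newton–Raphson from β = 0.48:
  β = 0.480: g = 0.5163, g' = -1.247 → β = 0.894
  β = 0.894: g = 0.0227, g' = -1.423 → β = 0.910
Converged at β = 0.910.
Compositions from xᵢ = zᵢ/(1+β(Kᵢ−1)), yᵢ = Kᵢxᵢ:
  1: x = 0.061, y = 0.223
  2: x = 0.122, y = 0.439
  3: x = 0.035, y = 0.104
  4: x = 0.782, y = 0.235

x_4 = 0.782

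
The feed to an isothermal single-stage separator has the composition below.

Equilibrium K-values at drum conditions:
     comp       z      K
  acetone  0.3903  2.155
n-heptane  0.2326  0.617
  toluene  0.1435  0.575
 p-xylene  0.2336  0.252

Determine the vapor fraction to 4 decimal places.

ψ = 0.1960

Rachford–Rice: g(ψ) = Σ zᵢ(Kᵢ−1)/(1+ψ(Kᵢ−1)) = 0.
g(0) = ΣzᵢKᵢ − 1 = 0.1260 and g(1) = 1 − Σzᵢ/Kᵢ = -0.7346, so a root lies in (0, 1).
Iterate (Newton) starting at ψ = 0.5:
  ψ = 0.5000: g = -0.18099, g' = -0.6367 → ψ = 0.2158
  ψ = 0.2158: g = -0.01175, g' = -0.5915 → ψ = 0.1959
  ψ = 0.1959: g = 0.00005, g' = -0.5964 → ψ = 0.1960
Converged at ψ = 0.1960.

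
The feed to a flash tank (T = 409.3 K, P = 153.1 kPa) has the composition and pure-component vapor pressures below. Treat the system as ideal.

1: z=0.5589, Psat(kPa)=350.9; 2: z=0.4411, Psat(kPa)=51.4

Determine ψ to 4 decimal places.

ψ = 0.5000

Raoult's law: Kᵢ = Pᵢˢᵃᵗ/P = Pᵢˢᵃᵗ/153.1.
  K_1 = 350.9/153.1 = 2.291966, K_2 = 51.4/153.1 = 0.335728
Binary case is linear: z₁(K₁−1)(1+ψ(K₂−1)) + z₂(K₂−1)(1+ψ(K₁−1)) = 0
⇒ ψ = [z₁(K₁−1)+z₂(K₂−1)] / [−(K₁−1)(K₂−1)] = 0.42907/0.85822 = 0.5000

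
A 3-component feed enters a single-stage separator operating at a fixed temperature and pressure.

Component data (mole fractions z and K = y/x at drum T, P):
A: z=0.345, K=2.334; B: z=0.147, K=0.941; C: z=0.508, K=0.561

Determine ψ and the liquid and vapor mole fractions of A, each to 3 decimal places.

ψ = 0.452, x_A = 0.215, y_A = 0.502

Newton iteration, ψ⁰ = 0.44:
  ψ = 0.440: g = 0.0047, g' = -0.395 → ψ = 0.452
Converged at ψ = 0.452.
Compositions from xᵢ = zᵢ/(1+ψ(Kᵢ−1)), yᵢ = Kᵢxᵢ:
  A: x = 0.215, y = 0.502
  B: x = 0.151, y = 0.142
  C: x = 0.634, y = 0.356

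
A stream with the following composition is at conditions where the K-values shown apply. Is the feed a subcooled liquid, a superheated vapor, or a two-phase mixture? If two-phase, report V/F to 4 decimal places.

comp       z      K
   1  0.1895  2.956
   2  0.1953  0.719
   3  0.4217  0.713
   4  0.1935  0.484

two-phase, V/F = 0.1402

ΣzᵢKᵢ = 1.0949; Σzᵢ/Kᵢ = 1.3270.
Both exceed 1, so a two-phase solution exists.
Let ψ = V/F and solve Σ zᵢ(Kᵢ−1)/(1+ψ(Kᵢ−1)) = 0.
Newton iteration, ψ⁰ = 0.5:
  ψ = 0.5000: g = -0.15233, g' = -0.3471 → ψ = 0.0612
  ψ = 0.0612: g = 0.04893, g' = -0.6853 → ψ = 0.1326
  ψ = 0.1326: g = 0.00435, g' = -0.5707 → ψ = 0.1402
Converged at ψ = 0.1402.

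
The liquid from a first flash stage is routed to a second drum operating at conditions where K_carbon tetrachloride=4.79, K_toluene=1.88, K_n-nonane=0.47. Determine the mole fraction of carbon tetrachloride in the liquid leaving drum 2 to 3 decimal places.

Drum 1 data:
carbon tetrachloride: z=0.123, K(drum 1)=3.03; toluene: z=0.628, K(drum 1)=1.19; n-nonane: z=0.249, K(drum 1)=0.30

Drum 1:
Material balance + equilibrium reduce to Σ zᵢ(Kᵢ−1)/(1+ψ₁(Kᵢ−1)) = 0.
Feasibility: ΣzᵢKᵢ = 1.195, Σzᵢ/Kᵢ = 1.398 — both > 1, two phases present.
Newton–Raphson from ψ₁ = 0.5:
  ψ₁ = 0.500: g = -0.0353, g' = -0.433 → ψ₁ = 0.418
  ψ₁ = 0.418: g = -0.0010, g' = -0.412 → ψ₁ = 0.416
Converged at ψ₁ = 0.416.
Drum-1 compositions:
  carbon tetrachloride: x = 0.067, y = 0.202
  toluene: x = 0.582, y = 0.693
  n-nonane: x = 0.351, y = 0.105
Drum-2 feed = drum-1 liquid: z₂ = (0.0667, 0.5820, 0.3513).
Drum 2:
Newton iteration, ψ₂⁰ = 0.62:
  ψ₂ = 0.620: g = 0.1295, g' = -0.493 → ψ₂ = 0.883
  ψ₂ = 0.883: g = -0.0035, g' = -0.542 → ψ₂ = 0.876
Converged at ψ₂ = 0.876.
  carbon tetrachloride: x = 0.015, y = 0.074
  toluene: x = 0.329, y = 0.618
  n-nonane: x = 0.656, y = 0.308

x_carbon tetrachloride (drum 2) = 0.015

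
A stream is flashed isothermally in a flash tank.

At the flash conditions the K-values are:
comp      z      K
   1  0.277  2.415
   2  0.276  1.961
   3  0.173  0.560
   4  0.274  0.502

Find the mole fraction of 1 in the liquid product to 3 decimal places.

Iterate (Newton) starting at ψ = 0.46:
  ψ = 0.460: g = 0.1489, g' = -0.493 → ψ = 0.762
  ψ = 0.762: g = 0.0073, g' = -0.466 → ψ = 0.778
Converged at ψ = 0.778.
Compositions from xᵢ = zᵢ/(1+ψ(Kᵢ−1)), yᵢ = Kᵢxᵢ:
  1: x = 0.132, y = 0.318
  2: x = 0.158, y = 0.310
  3: x = 0.263, y = 0.147
  4: x = 0.447, y = 0.224

x_1 = 0.132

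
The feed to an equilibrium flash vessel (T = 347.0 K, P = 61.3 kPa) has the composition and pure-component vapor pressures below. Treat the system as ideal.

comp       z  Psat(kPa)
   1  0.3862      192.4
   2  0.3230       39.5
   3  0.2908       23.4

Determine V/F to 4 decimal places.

V/F = 0.4988

Raoult's law: Kᵢ = Pᵢˢᵃᵗ/P = Pᵢˢᵃᵗ/61.3.
  K_1 = 192.4/61.3 = 3.138662, K_2 = 39.5/61.3 = 0.644372, K_3 = 23.4/61.3 = 0.381729
Rachford–Rice: g(V/F) = Σ zᵢ(Kᵢ−1)/(1+V/F(Kᵢ−1)) = 0.
g(0) = ΣzᵢKᵢ − 1 = 0.5313 and g(1) = 1 − Σzᵢ/Kᵢ = -0.3861, so a root lies in (0, 1).
Iterate (Newton) starting at V/F = 0.5:
  V/F = 0.5000: g = -0.00081, g' = -0.7058 → V/F = 0.4988
Converged at V/F = 0.4988.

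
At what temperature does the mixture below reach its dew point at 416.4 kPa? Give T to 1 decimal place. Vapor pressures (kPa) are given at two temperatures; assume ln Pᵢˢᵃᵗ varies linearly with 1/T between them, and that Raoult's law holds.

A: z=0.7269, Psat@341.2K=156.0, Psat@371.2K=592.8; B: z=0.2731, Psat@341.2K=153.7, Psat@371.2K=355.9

T = 366.0 K

Dew-point temperature: Σzᵢ·P/Pᵢˢᵃᵗ(T) = 1. Interpolate ln Pᵢˢᵃᵗ = aᵢ + bᵢ/T.
  T = 341.2 K: ΣzᵢP/Pᵢˢᵃᵗ = 2.6801
  T = 371.2 K: ΣzᵢP/Pᵢˢᵃᵗ = 0.8301
  T = 356.2 K: ΣzᵢP/Pᵢˢᵃᵗ = 1.4454
  T = 363.7 K: ΣzᵢP/Pᵢˢᵃᵗ = 1.0874
  T = 367.4 K: ΣzᵢP/Pᵢˢᵃᵗ = 0.9501
  T = 365.5 K: ΣzᵢP/Pᵢˢᵃᵗ = 1.0178
Interpolating between 365.5 K and 367.4 K gives T ≈ 366.0 K.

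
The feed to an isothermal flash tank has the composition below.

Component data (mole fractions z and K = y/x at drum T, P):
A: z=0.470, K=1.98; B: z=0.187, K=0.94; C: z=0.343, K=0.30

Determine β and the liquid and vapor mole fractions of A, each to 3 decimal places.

β = 0.375, x_A = 0.344, y_A = 0.681

Let β = V/F and solve Σ zᵢ(Kᵢ−1)/(1+β(Kᵢ−1)) = 0.
g(0) = ΣzᵢKᵢ − 1 = 0.209 and g(1) = 1 − Σzᵢ/Kᵢ = -0.580, so a root lies in (0, 1).
Newton–Raphson from β = 0.68:
  β = 0.680: g = -0.1935, g' = -0.775 → β = 0.430
  β = 0.430: g = -0.0312, g' = -0.568 → β = 0.376
  β = 0.376: g = -0.0005, g' = -0.551 → β = 0.375
Converged at β = 0.375.
Compositions from xᵢ = zᵢ/(1+β(Kᵢ−1)), yᵢ = Kᵢxᵢ:
  A: x = 0.344, y = 0.681
  B: x = 0.191, y = 0.180
  C: x = 0.465, y = 0.139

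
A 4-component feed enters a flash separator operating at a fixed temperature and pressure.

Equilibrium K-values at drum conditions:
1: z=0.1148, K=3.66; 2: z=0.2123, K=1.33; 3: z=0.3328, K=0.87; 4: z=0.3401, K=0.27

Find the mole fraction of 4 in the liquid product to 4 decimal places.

x_4 = 0.3659

Iterate (Newton) starting at ψ = 0.35:
  ψ = 0.3500: g = -0.15786, g' = -0.5696 → ψ = 0.0729
  ψ = 0.0729: g = 0.01832, g' = -0.7999 → ψ = 0.0957
  ψ = 0.0957: g = 0.00055, g' = -0.7530 → ψ = 0.0965
Converged at ψ = 0.0965.
Compositions from xᵢ = zᵢ/(1+ψ(Kᵢ−1)), yᵢ = Kᵢxᵢ:
  1: x = 0.0914, y = 0.3344
  2: x = 0.2057, y = 0.2736
  3: x = 0.3370, y = 0.2932
  4: x = 0.3659, y = 0.0988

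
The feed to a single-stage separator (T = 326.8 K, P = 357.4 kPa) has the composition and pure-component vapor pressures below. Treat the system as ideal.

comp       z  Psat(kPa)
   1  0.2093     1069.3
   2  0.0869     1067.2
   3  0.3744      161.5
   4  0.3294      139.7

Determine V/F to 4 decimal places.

V/F = 0.1599

Raoult's law: Kᵢ = Pᵢˢᵃᵗ/P = Pᵢˢᵃᵗ/357.4.
  K_1 = 1069.3/357.4 = 2.991886, K_2 = 1067.2/357.4 = 2.986010, K_3 = 161.5/357.4 = 0.451875, K_4 = 139.7/357.4 = 0.390879
Iterate (Newton) starting at V/F = 0.68:
  V/F = 0.6800: g = -0.41918, g' = -0.8539 → V/F = 0.1891
  V/F = 0.1891: g = -0.02739, g' = -0.9155 → V/F = 0.1592
  V/F = 0.1592: g = 0.00067, g' = -0.9615 → V/F = 0.1599
Converged at V/F = 0.1599.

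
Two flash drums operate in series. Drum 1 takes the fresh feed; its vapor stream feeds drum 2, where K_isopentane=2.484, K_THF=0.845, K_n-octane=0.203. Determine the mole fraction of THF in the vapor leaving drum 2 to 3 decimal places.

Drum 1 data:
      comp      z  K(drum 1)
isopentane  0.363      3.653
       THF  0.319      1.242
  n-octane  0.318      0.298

Drum 1:
Newton iteration, ψ₁⁰ = 0.6:
  ψ₁ = 0.600: g = 0.0533, g' = -0.862 → ψ₁ = 0.662
  ψ₁ = 0.662: g = -0.0009, g' = -0.897 → ψ₁ = 0.661
Converged at ψ₁ = 0.661.
Drum-1 compositions:
  isopentane: x = 0.132, y = 0.482
  THF: x = 0.275, y = 0.342
  n-octane: x = 0.593, y = 0.177
Drum-2 feed = drum-1 vapor: z₂ = (0.4817, 0.3416, 0.1767).
Drum 2:
Let ψ₂ = V/F and solve Σ zᵢ(Kᵢ−1)/(1+ψ₂(Kᵢ−1)) = 0.
Feasibility: ΣzᵢKᵢ = 1.521, Σzᵢ/Kᵢ = 1.469 — both > 1, two phases present.
Newton iteration, ψ₂⁰ = 0.5:
  ψ₂ = 0.500: g = 0.1187, g' = -0.670 → ψ₂ = 0.677
  ψ₂ = 0.677: g = -0.0088, g' = -0.804 → ψ₂ = 0.666
Converged at ψ₂ = 0.666.
  isopentane: x = 0.242, y = 0.602
  THF: x = 0.381, y = 0.322
  n-octane: x = 0.377, y = 0.077

y_THF (drum 2) = 0.322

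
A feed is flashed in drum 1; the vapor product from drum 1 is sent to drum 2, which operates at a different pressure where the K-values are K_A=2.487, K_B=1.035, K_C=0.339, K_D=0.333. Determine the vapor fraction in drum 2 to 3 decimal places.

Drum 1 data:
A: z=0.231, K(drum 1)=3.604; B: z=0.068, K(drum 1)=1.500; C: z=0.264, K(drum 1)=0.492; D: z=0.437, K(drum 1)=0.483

V/F (drum 2) = 0.583

Drum 1:
Rachford–Rice: g(ψ₁) = Σ zᵢ(Kᵢ−1)/(1+ψ₁(Kᵢ−1)) = 0.
Feasibility: ΣzᵢKᵢ = 1.275, Σzᵢ/Kᵢ = 1.551 — both > 1, two phases present.
Newton iteration, ψ₁⁰ = 0.34:
  ψ₁ = 0.340: g = -0.0881, g' = -0.725 → ψ₁ = 0.218
  ψ₁ = 0.218: g = 0.0086, g' = -0.885 → ψ₁ = 0.228
Converged at ψ₁ = 0.228.
Drum-1 compositions:
  A: x = 0.145, y = 0.522
  B: x = 0.061, y = 0.092
  C: x = 0.299, y = 0.147
  D: x = 0.495, y = 0.239
Drum-2 feed = drum-1 vapor: z₂ = (0.5222, 0.0916, 0.1469, 0.2393).
Drum 2:
Rachford–Rice: g(ψ₂) = Σ zᵢ(Kᵢ−1)/(1+ψ₂(Kᵢ−1)) = 0.
Feasibility: ΣzᵢKᵢ = 1.523, Σzᵢ/Kᵢ = 1.450 — both > 1, two phases present.
Newton iteration, ψ₂⁰ = 0.6:
  ψ₂ = 0.600: g = -0.0135, g' = -0.795 → ψ₂ = 0.583
Converged at ψ₂ = 0.583.
  A: x = 0.280, y = 0.696
  B: x = 0.090, y = 0.093
  C: x = 0.239, y = 0.081
  D: x = 0.392, y = 0.130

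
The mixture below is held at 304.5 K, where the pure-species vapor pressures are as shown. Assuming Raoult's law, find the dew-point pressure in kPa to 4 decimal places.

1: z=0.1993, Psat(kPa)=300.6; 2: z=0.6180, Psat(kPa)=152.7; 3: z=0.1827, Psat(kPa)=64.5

At the dew point ψ → 1, so Σzᵢ/Kᵢ = 1 with Kᵢ = Pᵢˢᵃᵗ/P ⇒ 1/P = Σzᵢ/Pᵢˢᵃᵗ.
1/P = 0.1993/300.6 + 0.6180/152.7 + 0.1827/64.5 = 0.0075427 ⇒ P = 132.5782 kPa

Pdew = 132.5782 kPa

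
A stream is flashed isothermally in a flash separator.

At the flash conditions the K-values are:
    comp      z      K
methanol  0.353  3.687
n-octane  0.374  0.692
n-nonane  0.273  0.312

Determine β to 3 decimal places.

Let β = V/F and solve Σ zᵢ(Kᵢ−1)/(1+β(Kᵢ−1)) = 0.
Feasibility: ΣzᵢKᵢ = 1.645, Σzᵢ/Kᵢ = 1.511 — both > 1, two phases present.
Newton–Raphson from β = 0.5:
  β = 0.500: g = -0.0177, g' = -0.814 → β = 0.478
Converged at β = 0.478.

β = 0.478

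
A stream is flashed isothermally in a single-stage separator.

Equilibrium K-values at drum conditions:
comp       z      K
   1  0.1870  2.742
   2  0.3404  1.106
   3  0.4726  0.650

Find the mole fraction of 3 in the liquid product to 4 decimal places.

Newton–Raphson from β = 0.5:
  β = 0.5000: g = 0.00788, g' = -0.2506 → β = 0.5314
  β = 0.5314: g = 0.00011, g' = -0.2438 → β = 0.5319
Converged at β = 0.5319.
Compositions from xᵢ = zᵢ/(1+β(Kᵢ−1)), yᵢ = Kᵢxᵢ:
  1: x = 0.0971, y = 0.2662
  2: x = 0.3222, y = 0.3564
  3: x = 0.5807, y = 0.3775

x_3 = 0.5807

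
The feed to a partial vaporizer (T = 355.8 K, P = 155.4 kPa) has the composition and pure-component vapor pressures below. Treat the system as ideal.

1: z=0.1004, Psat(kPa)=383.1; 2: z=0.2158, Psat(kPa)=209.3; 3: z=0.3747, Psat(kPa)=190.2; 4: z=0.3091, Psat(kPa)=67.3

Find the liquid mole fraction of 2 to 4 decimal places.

Raoult's law: Kᵢ = Pᵢˢᵃᵗ/P = Pᵢˢᵃᵗ/155.4.
  K_1 = 383.1/155.4 = 2.465251, K_2 = 209.3/155.4 = 1.346847, K_3 = 190.2/155.4 = 1.223938, K_4 = 67.3/155.4 = 0.433076
Rachford–Rice: g(β) = Σ zᵢ(Kᵢ−1)/(1+β(Kᵢ−1)) = 0.
Feasibility: ΣzᵢKᵢ = 1.1306, Σzᵢ/Kᵢ = 1.2208 — both > 1, two phases present.
Newton–Raphson from β = 0.67:
  β = 0.6700: g = -0.07463, g' = -0.3445 → β = 0.4534
  β = 0.4534: g = -0.00661, g' = -0.2927 → β = 0.4308
  β = 0.4308: g = -0.00003, g' = -0.2902 → β = 0.4307
Converged at β = 0.4307.
Compositions from xᵢ = zᵢ/(1+β(Kᵢ−1)), yᵢ = Kᵢxᵢ:
  1: x = 0.0616, y = 0.1517
  2: x = 0.1878, y = 0.2529
  3: x = 0.3417, y = 0.4183
  4: x = 0.4090, y = 0.1771

x_2 = 0.1878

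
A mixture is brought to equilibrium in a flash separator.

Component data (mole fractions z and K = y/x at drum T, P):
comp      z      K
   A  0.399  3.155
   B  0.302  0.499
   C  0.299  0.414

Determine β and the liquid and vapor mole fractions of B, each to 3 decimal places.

β = 0.454, x_B = 0.391, y_B = 0.195

Let β = V/F and solve Σ zᵢ(Kᵢ−1)/(1+β(Kᵢ−1)) = 0.
Feasibility: ΣzᵢKᵢ = 1.533, Σzᵢ/Kᵢ = 1.454 — both > 1, two phases present.
Iterate (Newton) starting at β = 0.5:
  β = 0.500: g = -0.0358, g' = -0.770 → β = 0.453
  β = 0.453: g = 0.0005, g' = -0.791 → β = 0.454
Converged at β = 0.454.
Compositions from xᵢ = zᵢ/(1+β(Kᵢ−1)), yᵢ = Kᵢxᵢ:
  A: x = 0.202, y = 0.636
  B: x = 0.391, y = 0.195
  C: x = 0.407, y = 0.169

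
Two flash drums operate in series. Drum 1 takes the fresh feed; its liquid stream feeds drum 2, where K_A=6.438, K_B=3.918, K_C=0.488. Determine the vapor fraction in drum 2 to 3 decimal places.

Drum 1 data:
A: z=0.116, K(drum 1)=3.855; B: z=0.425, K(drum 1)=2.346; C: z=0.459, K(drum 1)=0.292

Drum 1:
Iterate (Newton) starting at ψ₁ = 0.5:
  ψ₁ = 0.500: g = -0.0247, g' = -0.987 → ψ₁ = 0.475
Converged at ψ₁ = 0.475.
Drum-1 compositions:
  A: x = 0.049, y = 0.190
  B: x = 0.259, y = 0.608
  C: x = 0.691, y = 0.202
Drum-2 feed = drum-1 liquid: z₂ = (0.0492, 0.2593, 0.6915).
Drum 2:
Material balance + equilibrium reduce to Σ zᵢ(Kᵢ−1)/(1+ψ₂(Kᵢ−1)) = 0.
Check two-phase: ΣzᵢKᵢ = 1.670 > 1 and Σzᵢ/Kᵢ = 1.491 > 1, so g(0) = 0.670 > 0 and g(1) = -0.491 < 0.
Newton–Raphson from ψ₂ = 0.37:
  ψ₂ = 0.370: g = 0.0159, g' = -0.947 → ψ₂ = 0.387
Converged at ψ₂ = 0.387.
  A: x = 0.016, y = 0.102
  B: x = 0.122, y = 0.477
  C: x = 0.862, y = 0.421

V/F (drum 2) = 0.387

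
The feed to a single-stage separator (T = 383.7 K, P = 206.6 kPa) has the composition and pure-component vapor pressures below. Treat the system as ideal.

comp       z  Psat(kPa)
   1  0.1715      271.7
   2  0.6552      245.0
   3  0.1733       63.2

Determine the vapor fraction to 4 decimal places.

Raoult's law: Kᵢ = Pᵢˢᵃᵗ/P = Pᵢˢᵃᵗ/206.6.
  K_1 = 271.7/206.6 = 1.315102, K_2 = 245.0/206.6 = 1.185866, K_3 = 63.2/206.6 = 0.305905
Let ψ = V/F and solve Σ zᵢ(Kᵢ−1)/(1+ψ(Kᵢ−1)) = 0.
g(0) = ΣzᵢKᵢ − 1 = 0.0555 and g(1) = 1 − Σzᵢ/Kᵢ = -0.2494, so a root lies in (0, 1).
Iterate (Newton) starting at ψ = 0.32:
  ψ = 0.3200: g = 0.00940, g' = -0.1722 → ψ = 0.3746
  ψ = 0.3746: g = -0.00036, g' = -0.1859 → ψ = 0.3726
Converged at ψ = 0.3726.

ψ = 0.3726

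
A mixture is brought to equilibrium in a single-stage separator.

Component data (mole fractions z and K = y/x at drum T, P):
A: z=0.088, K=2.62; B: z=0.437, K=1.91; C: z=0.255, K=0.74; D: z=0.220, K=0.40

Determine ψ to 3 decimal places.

Newton iteration, ψ⁰ = 0.32:
  ψ = 0.320: g = 0.1662, g' = -0.459 → ψ = 0.682
  ψ = 0.682: g = 0.0091, g' = -0.442 → ψ = 0.703
  ψ = 0.703: g = -0.0001, g' = -0.448 → ψ = 0.702
Converged at ψ = 0.702.

ψ = 0.702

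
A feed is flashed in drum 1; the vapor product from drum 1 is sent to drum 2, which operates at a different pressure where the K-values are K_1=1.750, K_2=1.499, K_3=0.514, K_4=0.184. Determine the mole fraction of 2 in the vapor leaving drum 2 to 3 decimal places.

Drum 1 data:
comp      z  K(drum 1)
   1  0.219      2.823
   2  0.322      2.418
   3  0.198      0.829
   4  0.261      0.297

Drum 1:
Let ψ₁ = V/F and solve Σ zᵢ(Kᵢ−1)/(1+ψ₁(Kᵢ−1)) = 0.
Check two-phase: ΣzᵢKᵢ = 1.638 > 1 and Σzᵢ/Kᵢ = 1.328 > 1, so g(0) = 0.638 > 0 and g(1) = -0.328 < 0.
Newton–Raphson from ψ₁ = 0.5:
  ψ₁ = 0.500: g = 0.1561, g' = -0.735 → ψ₁ = 0.712
  ψ₁ = 0.712: g = -0.0054, g' = -0.823 → ψ₁ = 0.706
Converged at ψ₁ = 0.706.
Drum-1 compositions:
  1: x = 0.096, y = 0.270
  2: x = 0.161, y = 0.389
  3: x = 0.225, y = 0.187
  4: x = 0.518, y = 0.154
Drum-2 feed = drum-1 vapor: z₂ = (0.2703, 0.3891, 0.1867, 0.1539).
Drum 2:
Material balance + equilibrium reduce to Σ zᵢ(Kᵢ−1)/(1+ψ₂(Kᵢ−1)) = 0.
Feasibility: ΣzᵢKᵢ = 1.181, Σzᵢ/Kᵢ = 1.614 — both > 1, two phases present.
Newton–Raphson from ψ₂ = 0.5:
  ψ₂ = 0.500: g = -0.0291, g' = -0.512 → ψ₂ = 0.443
  ψ₂ = 0.443: g = -0.0011, g' = -0.474 → ψ₂ = 0.441
Converged at ψ₂ = 0.441.
  1: x = 0.203, y = 0.356
  2: x = 0.319, y = 0.478
  3: x = 0.238, y = 0.122
  4: x = 0.240, y = 0.044

y_2 (drum 2) = 0.478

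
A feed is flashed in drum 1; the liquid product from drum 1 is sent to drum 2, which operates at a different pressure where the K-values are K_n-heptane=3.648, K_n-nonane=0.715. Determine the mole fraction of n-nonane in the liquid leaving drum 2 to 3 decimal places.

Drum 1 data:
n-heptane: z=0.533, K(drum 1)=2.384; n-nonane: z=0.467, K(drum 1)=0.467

x_n-nonane (drum 2) = 0.903

Drum 1:
Let ψ₁ = V/F and solve Σ zᵢ(Kᵢ−1)/(1+ψ₁(Kᵢ−1)) = 0.
Check two-phase: ΣzᵢKᵢ = 1.489 > 1 and Σzᵢ/Kᵢ = 1.224 > 1, so g(0) = 0.489 > 0 and g(1) = -0.224 < 0.
Binary case is linear: z₁(K₁−1)(1+ψ₁(K₂−1)) + z₂(K₂−1)(1+ψ₁(K₁−1)) = 0
⇒ ψ₁ = [z₁(K₁−1)+z₂(K₂−1)] / [−(K₁−1)(K₂−1)] = 0.4888/0.7377 = 0.663
Drum-1 compositions:
  n-heptane: x = 0.278, y = 0.663
  n-nonane: x = 0.722, y = 0.337
Drum-2 feed = drum-1 liquid: z₂ = (0.2780, 0.7220).
Drum 2:
Material balance + equilibrium reduce to Σ zᵢ(Kᵢ−1)/(1+ψ₂(Kᵢ−1)) = 0.
g(0) = ΣzᵢKᵢ − 1 = 0.530 and g(1) = 1 − Σzᵢ/Kᵢ = -0.086, so a root lies in (0, 1).
Binary case is linear: z₁(K₁−1)(1+ψ₂(K₂−1)) + z₂(K₂−1)(1+ψ₂(K₁−1)) = 0
⇒ ψ₂ = [z₁(K₁−1)+z₂(K₂−1)] / [−(K₁−1)(K₂−1)] = 0.5305/0.7547 = 0.703
  n-heptane: x = 0.097, y = 0.354
  n-nonane: x = 0.903, y = 0.646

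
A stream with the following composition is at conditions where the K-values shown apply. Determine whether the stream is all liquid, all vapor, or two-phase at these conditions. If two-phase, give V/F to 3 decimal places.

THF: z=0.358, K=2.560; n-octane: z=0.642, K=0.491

ΣzᵢKᵢ = 1.232; Σzᵢ/Kᵢ = 1.447.
Both exceed 1, so a two-phase solution exists.
Newton–Raphson from ψ = 0.5:
  ψ = 0.500: g = -0.1246, g' = -0.574 → ψ = 0.283
  ψ = 0.283: g = 0.0056, g' = -0.646 → ψ = 0.292
Converged at ψ = 0.292.

two-phase, V/F = 0.292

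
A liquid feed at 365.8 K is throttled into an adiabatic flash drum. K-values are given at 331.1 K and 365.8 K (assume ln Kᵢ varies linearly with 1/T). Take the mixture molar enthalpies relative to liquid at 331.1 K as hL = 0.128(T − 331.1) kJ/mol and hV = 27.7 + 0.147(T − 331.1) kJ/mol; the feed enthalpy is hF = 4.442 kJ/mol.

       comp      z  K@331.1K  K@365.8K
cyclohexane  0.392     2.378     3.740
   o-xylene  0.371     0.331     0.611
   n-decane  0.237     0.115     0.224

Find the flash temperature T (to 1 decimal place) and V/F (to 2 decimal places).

Adiabatic flash: solve Rachford–Rice at each trial T, then check hF = ψ·hV(T) + (1−ψ)·hL(T).
  T = 331.1 K: K = (2.378, 0.331, 0.115), RR gives ψ = 0.079, H_out = 2.177 kJ/mol
  T = 365.8 K: K = (3.740, 0.611, 0.224), RR gives ψ = 0.473, H_out = 17.866 kJ/mol
  T = 348.5 K: K = (3.018, 0.457, 0.163), RR gives ψ = 0.288, H_out = 10.307 kJ/mol
  T = 339.8 K: K = (2.687, 0.391, 0.138), RR gives ψ = 0.191, H_out = 6.426 kJ/mol
  T = 335.5 K: K = (2.532, 0.360, 0.126), RR gives ψ = 0.138, H_out = 4.392 kJ/mol
  T = 337.6 K: K = (2.607, 0.375, 0.132), RR gives ψ = 0.164, H_out = 5.399 kJ/mol
Linear interpolation between T = 335.5 (H_out = 4.392) and T = 337.6 (H_out = 5.399) on hF = 4.442 gives T ≈ 335.6 K, at which ψ = 0.14.

T = 335.6 K, V/F = 0.14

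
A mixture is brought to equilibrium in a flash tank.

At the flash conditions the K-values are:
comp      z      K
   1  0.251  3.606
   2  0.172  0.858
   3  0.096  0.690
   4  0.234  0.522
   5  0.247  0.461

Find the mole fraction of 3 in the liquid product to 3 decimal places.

Material balance + equilibrium reduce to Σ zᵢ(Kᵢ−1)/(1+β(Kᵢ−1)) = 0.
g(0) = ΣzᵢKᵢ − 1 = 0.355 and g(1) = 1 − Σzᵢ/Kᵢ = -0.393, so a root lies in (0, 1).
Iterate (Newton) starting at β = 0.5:
  β = 0.500: g = -0.1067, g' = -0.565 → β = 0.311
  β = 0.311: g = 0.0114, g' = -0.712 → β = 0.327
Converged at β = 0.327.
Compositions from xᵢ = zᵢ/(1+β(Kᵢ−1)), yᵢ = Kᵢxᵢ:
  1: x = 0.135, y = 0.488
  2: x = 0.180, y = 0.155
  3: x = 0.107, y = 0.074
  4: x = 0.277, y = 0.145
  5: x = 0.300, y = 0.138

x_3 = 0.107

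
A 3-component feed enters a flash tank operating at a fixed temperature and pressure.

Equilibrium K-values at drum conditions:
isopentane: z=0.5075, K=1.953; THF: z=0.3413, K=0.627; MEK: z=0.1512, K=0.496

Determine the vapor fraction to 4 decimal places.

ψ = 0.7002

Material balance + equilibrium reduce to Σ zᵢ(Kᵢ−1)/(1+ψ(Kᵢ−1)) = 0.
Feasibility: ΣzᵢKᵢ = 1.2801, Σzᵢ/Kᵢ = 1.1090 — both > 1, two phases present.
Newton iteration, ψ⁰ = 0.5:
  ψ = 0.5000: g = 0.06920, g' = -0.3518 → ψ = 0.6967
  ψ = 0.6967: g = 0.00122, g' = -0.3444 → ψ = 0.7002
Converged at ψ = 0.7002.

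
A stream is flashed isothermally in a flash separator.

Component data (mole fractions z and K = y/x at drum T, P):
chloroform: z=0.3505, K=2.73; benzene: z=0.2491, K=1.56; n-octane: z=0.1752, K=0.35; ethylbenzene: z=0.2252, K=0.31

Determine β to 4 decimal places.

Let β = V/F and solve Σ zᵢ(Kᵢ−1)/(1+β(Kᵢ−1)) = 0.
Check two-phase: ΣzᵢKᵢ = 1.4766 > 1 and Σzᵢ/Kᵢ = 1.5151 > 1, so g(0) = 0.4766 > 0 and g(1) = -0.5151 < 0.
Newton iteration, β⁰ = 0.5:
  β = 0.5000: g = 0.02817, g' = -0.7616 → β = 0.5370
  β = 0.5370: g = -0.00020, g' = -0.7734 → β = 0.5367
Converged at β = 0.5367.

β = 0.5367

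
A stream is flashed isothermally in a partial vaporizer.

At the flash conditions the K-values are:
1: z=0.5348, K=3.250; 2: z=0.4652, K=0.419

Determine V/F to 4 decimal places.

Binary case is linear: z₁(K₁−1)(1+V/F(K₂−1)) + z₂(K₂−1)(1+V/F(K₁−1)) = 0
⇒ V/F = [z₁(K₁−1)+z₂(K₂−1)] / [−(K₁−1)(K₂−1)] = 0.93302/1.30725 = 0.7137

V/F = 0.7137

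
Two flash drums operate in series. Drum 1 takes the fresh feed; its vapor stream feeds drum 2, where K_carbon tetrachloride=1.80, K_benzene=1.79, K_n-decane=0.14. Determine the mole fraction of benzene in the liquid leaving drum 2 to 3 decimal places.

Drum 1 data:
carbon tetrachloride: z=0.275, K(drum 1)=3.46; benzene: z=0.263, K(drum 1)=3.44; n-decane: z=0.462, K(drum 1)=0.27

Drum 1:
Material balance + equilibrium reduce to Σ zᵢ(Kᵢ−1)/(1+ψ₁(Kᵢ−1)) = 0.
Feasibility: ΣzᵢKᵢ = 1.981, Σzᵢ/Kᵢ = 1.867 — both > 1, two phases present.
Newton iteration, ψ₁⁰ = 0.5:
  ψ₁ = 0.500: g = 0.0613, g' = -1.263 → ψ₁ = 0.549
  ψ₁ = 0.549: g = -0.0001, g' = -1.273 → ψ₁ = 0.548
Converged at ψ₁ = 0.548.
Drum-1 compositions:
  carbon tetrachloride: x = 0.117, y = 0.405
  benzene: x = 0.112, y = 0.387
  n-decane: x = 0.770, y = 0.208
Drum-2 feed = drum-1 vapor: z₂ = (0.4050, 0.3869, 0.2080).
Drum 2:
Rachford–Rice: g(ψ₂) = Σ zᵢ(Kᵢ−1)/(1+ψ₂(Kᵢ−1)) = 0.
Check two-phase: ΣzᵢKᵢ = 1.451 > 1 and Σzᵢ/Kᵢ = 1.927 > 1, so g(0) = 0.451 > 0 and g(1) = -0.927 < 0.
Iterate (Newton) starting at ψ₂ = 0.44:
  ψ₂ = 0.440: g = 0.1787, g' = -0.673 → ψ₂ = 0.706
  ψ₂ = 0.706: g = -0.0515, g' = -1.200 → ψ₂ = 0.663
  ψ₂ = 0.663: g = -0.0035, g' = -1.046 → ψ₂ = 0.659
Converged at ψ₂ = 0.659.
  carbon tetrachloride: x = 0.265, y = 0.477
  benzene: x = 0.254, y = 0.455
  n-decane: x = 0.480, y = 0.067

x_benzene (drum 2) = 0.254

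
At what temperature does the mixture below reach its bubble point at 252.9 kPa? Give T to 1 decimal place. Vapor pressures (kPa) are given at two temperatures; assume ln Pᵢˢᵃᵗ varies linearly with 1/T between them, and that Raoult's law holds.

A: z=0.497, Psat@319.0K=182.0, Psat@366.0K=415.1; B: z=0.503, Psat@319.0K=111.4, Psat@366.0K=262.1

T = 348.2 K

Bubble-point temperature: ΣzᵢPᵢˢᵃᵗ(T) = P. Interpolate ln Pᵢˢᵃᵗ = aᵢ + bᵢ/T.
  T = 319.0 K: ΣzᵢPᵢˢᵃᵗ = 146.49 kPa
  T = 366.0 K: ΣzᵢPᵢˢᵃᵗ = 338.14 kPa
  T = 342.5 K: ΣzᵢPᵢˢᵃᵗ = 229.03 kPa
  T = 354.2 K: ΣzᵢPᵢˢᵃᵗ = 279.86 kPa
  T = 348.4 K: ΣzᵢPᵢˢᵃᵗ = 253.82 kPa
  T = 345.4 K: ΣzᵢPᵢˢᵃᵗ = 241.00 kPa
  T = 346.9 K: ΣzᵢPᵢˢᵃᵗ = 247.36 kPa
Interpolating between 346.9 K and 348.4 K gives T ≈ 348.2 K.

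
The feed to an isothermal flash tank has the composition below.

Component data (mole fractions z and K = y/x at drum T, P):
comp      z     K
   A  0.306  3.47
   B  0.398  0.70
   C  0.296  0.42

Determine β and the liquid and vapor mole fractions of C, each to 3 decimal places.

β = 0.431, x_C = 0.395, y_C = 0.166

Newton–Raphson from β = 0.49:
  β = 0.490: g = -0.0379, g' = -0.626 → β = 0.429
  β = 0.429: g = 0.0011, g' = -0.663 → β = 0.431
Converged at β = 0.431.
Compositions from xᵢ = zᵢ/(1+β(Kᵢ−1)), yᵢ = Kᵢxᵢ:
  A: x = 0.148, y = 0.514
  B: x = 0.457, y = 0.320
  C: x = 0.395, y = 0.166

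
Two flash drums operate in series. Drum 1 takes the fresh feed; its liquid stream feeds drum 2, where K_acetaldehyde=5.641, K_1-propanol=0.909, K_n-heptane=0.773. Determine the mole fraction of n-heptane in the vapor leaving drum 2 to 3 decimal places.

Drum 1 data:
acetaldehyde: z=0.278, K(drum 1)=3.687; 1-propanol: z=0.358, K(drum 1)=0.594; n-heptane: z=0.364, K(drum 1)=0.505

Drum 1:
Let ψ₁ = V/F and solve Σ zᵢ(Kᵢ−1)/(1+ψ₁(Kᵢ−1)) = 0.
Check two-phase: ΣzᵢKᵢ = 1.421 > 1 and Σzᵢ/Kᵢ = 1.399 > 1, so g(0) = 0.421 > 0 and g(1) = -0.399 < 0.
Newton–Raphson from ψ₁ = 0.5:
  ψ₁ = 0.500: g = -0.1031, g' = -0.616 → ψ₁ = 0.333
  ψ₁ = 0.333: g = 0.0107, g' = -0.766 → ψ₁ = 0.347
Converged at ψ₁ = 0.347.
Drum-1 compositions:
  acetaldehyde: x = 0.144, y = 0.531
  1-propanol: x = 0.417, y = 0.247
  n-heptane: x = 0.439, y = 0.222
Drum-2 feed = drum-1 liquid: z₂ = (0.1439, 0.4167, 0.4394).
Drum 2:
Newton–Raphson from ψ₂ = 0.38:
  ψ₂ = 0.380: g = 0.0932, g' = -0.437 → ψ₂ = 0.594
  ψ₂ = 0.594: g = 0.0225, g' = -0.254 → ψ₂ = 0.682
  ψ₂ = 0.682: g = 0.0019, g' = -0.214 → ψ₂ = 0.691
Converged at ψ₂ = 0.691.
  acetaldehyde: x = 0.034, y = 0.193
  1-propanol: x = 0.445, y = 0.404
  n-heptane: x = 0.521, y = 0.403

y_n-heptane (drum 2) = 0.403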